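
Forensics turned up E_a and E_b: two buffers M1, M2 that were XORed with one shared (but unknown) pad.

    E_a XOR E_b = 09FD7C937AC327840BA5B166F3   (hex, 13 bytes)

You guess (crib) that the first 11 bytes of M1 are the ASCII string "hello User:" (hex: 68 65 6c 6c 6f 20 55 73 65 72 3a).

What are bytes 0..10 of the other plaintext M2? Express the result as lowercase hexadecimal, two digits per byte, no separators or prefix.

Since E_a ⊕ E_b = M1 ⊕ M2, XORing with the guessed M1 bytes yields the corresponding M2 bytes: M2 = (E_a ⊕ E_b) ⊕ M1.
09 xor 68 = 61
fd xor 65 = 98
7c xor 6c = 10
93 xor 6c = ff
7a xor 6f = 15
c3 xor 20 = e3
27 xor 55 = 72
84 xor 73 = f7
0b xor 65 = 6e
a5 xor 72 = d7
b1 xor 3a = 8b

619810ff15e372f76ed78b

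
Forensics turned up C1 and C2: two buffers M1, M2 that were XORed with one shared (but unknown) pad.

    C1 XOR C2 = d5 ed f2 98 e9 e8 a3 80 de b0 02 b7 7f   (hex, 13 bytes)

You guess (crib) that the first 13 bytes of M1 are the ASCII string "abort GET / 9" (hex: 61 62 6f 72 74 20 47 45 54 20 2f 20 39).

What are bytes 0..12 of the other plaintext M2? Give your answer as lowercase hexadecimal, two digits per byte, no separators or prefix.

b48f9dea9dc8e4c58a902d9746

Since C1 ⊕ C2 = M1 ⊕ M2, XORing with the guessed M1 bytes yields the corresponding M2 bytes: M2 = (C1 ⊕ C2) ⊕ M1.
byte 0: 11010101 xor 01100001 = 10110100
byte 1: 11101101 xor 01100010 = 10001111
byte 2: 11110010 xor 01101111 = 10011101
byte 3: 10011000 xor 01110010 = 11101010
byte 4: 11101001 xor 01110100 = 10011101
byte 5: 11101000 xor 00100000 = 11001000
byte 6: 10100011 xor 01000111 = 11100100
byte 7: 10000000 xor 01000101 = 11000101
byte 8: 11011110 xor 01010100 = 10001010
byte 9: 10110000 xor 00100000 = 10010000
byte 10: 00000010 xor 00101111 = 00101101
byte 11: 10110111 xor 00100000 = 10010111
byte 12: 01111111 xor 00111001 = 01000110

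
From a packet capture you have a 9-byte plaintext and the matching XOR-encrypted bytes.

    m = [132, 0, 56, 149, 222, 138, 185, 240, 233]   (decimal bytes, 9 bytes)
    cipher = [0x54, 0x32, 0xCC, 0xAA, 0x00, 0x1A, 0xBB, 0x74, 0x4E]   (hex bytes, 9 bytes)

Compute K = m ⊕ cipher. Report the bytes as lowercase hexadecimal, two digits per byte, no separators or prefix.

d032f43fde900284a7

Since cipher = m ⊕ K, XORing both sides with m gives K = m ⊕ cipher.
byte 0: 132 ⊕  84 = 208
byte 1:   0 ⊕  50 =  50
byte 2:  56 ⊕ 204 = 244
byte 3: 149 ⊕ 170 =  63
byte 4: 222 ⊕   0 = 222
byte 5: 138 ⊕  26 = 144
byte 6: 185 ⊕ 187 =   2
byte 7: 240 ⊕ 116 = 132
byte 8: 233 ⊕  78 = 167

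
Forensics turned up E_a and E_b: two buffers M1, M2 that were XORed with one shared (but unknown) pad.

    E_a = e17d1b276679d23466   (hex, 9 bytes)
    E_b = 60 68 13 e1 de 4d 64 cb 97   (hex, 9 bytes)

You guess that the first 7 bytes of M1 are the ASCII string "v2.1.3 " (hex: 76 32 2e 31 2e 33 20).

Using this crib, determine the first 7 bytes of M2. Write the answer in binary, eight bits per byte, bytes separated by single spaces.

11110111 00100111 00100110 11110111 10010110 00000111 10010110

First, E_a ⊕ E_b = (M1 ⊕ K) ⊕ (M2 ⊕ K) = M1 ⊕ M2, so the key drops out. Then M2 = (M1 ⊕ M2) ⊕ M1 over the first 7 bytes.
byte 0: (e1 ^ 60) ^ 76 = 81 ^ 76 = f7
byte 1: (7d ^ 68) ^ 32 = 15 ^ 32 = 27
byte 2: (1b ^ 13) ^ 2e = 08 ^ 2e = 26
byte 3: (27 ^ e1) ^ 31 = c6 ^ 31 = f7
byte 4: (66 ^ de) ^ 2e = b8 ^ 2e = 96
byte 5: (79 ^ 4d) ^ 33 = 34 ^ 33 = 07
byte 6: (d2 ^ 64) ^ 20 = b6 ^ 20 = 96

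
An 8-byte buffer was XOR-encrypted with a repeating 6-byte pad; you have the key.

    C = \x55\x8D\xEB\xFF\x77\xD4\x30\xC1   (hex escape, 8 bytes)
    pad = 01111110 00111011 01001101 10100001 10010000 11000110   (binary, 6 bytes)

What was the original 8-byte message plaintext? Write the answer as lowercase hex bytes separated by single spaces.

2b b6 a6 5e e7 12 4e fa

The 6-byte key repeats, so the effective keystream is 7e 3b 4d a1 90 c6 7e 3b.
byte 0: 55 ⊕ 7e = 2b
byte 1: 8d ⊕ 3b = b6
byte 2: eb ⊕ 4d = a6
byte 3: ff ⊕ a1 = 5e
byte 4: 77 ⊕ 90 = e7
byte 5: d4 ⊕ c6 = 12
byte 6: 30 ⊕ 7e = 4e
byte 7: c1 ⊕ 3b = fa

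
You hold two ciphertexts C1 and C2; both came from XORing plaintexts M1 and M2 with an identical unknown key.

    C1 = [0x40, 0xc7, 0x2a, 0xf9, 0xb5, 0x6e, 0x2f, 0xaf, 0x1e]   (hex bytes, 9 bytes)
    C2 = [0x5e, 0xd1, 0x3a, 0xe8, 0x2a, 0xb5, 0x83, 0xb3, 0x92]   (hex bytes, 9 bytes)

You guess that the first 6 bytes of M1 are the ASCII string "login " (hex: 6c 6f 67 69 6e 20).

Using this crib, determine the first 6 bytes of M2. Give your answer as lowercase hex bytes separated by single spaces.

First, C1 ⊕ C2 = (M1 ⊕ K) ⊕ (M2 ⊕ K) = M1 ⊕ M2, so the key drops out. Then M2 = (M1 ⊕ M2) ⊕ M1 over the first 6 bytes.
byte 0: (40 XOR 5e) XOR 6c = 1e XOR 6c = 72
byte 1: (c7 XOR d1) XOR 6f = 16 XOR 6f = 79
byte 2: (2a XOR 3a) XOR 67 = 10 XOR 67 = 77
byte 3: (f9 XOR e8) XOR 69 = 11 XOR 69 = 78
byte 4: (b5 XOR 2a) XOR 6e = 9f XOR 6e = f1
byte 5: (6e XOR b5) XOR 20 = db XOR 20 = fb

72 79 77 78 f1 fb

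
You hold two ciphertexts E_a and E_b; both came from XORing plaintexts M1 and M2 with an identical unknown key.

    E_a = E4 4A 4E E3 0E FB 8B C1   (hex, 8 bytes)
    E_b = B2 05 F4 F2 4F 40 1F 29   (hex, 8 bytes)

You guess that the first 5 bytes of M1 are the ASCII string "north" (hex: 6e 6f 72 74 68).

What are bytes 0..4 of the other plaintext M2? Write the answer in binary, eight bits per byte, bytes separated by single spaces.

00111000 00100000 11001000 01100101 00101001

First, E_a ⊕ E_b = (M1 ⊕ K) ⊕ (M2 ⊕ K) = M1 ⊕ M2, so the key drops out. Then M2 = (M1 ⊕ M2) ⊕ M1 over the first 5 bytes.
byte 0: (e4 xor b2) xor 6e = 56 xor 6e = 38
byte 1: (4a xor 05) xor 6f = 4f xor 6f = 20
byte 2: (4e xor f4) xor 72 = ba xor 72 = c8
byte 3: (e3 xor f2) xor 74 = 11 xor 74 = 65
byte 4: (0e xor 4f) xor 68 = 41 xor 68 = 29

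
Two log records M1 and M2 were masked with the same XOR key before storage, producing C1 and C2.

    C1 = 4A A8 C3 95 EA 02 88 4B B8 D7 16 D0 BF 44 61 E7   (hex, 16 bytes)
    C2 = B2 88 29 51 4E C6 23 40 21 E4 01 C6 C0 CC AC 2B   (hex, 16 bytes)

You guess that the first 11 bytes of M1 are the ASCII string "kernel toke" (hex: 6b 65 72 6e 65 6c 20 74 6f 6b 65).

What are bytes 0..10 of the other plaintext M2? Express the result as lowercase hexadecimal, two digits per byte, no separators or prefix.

934598aac1a88b7ff65872

First, C1 ⊕ C2 = (M1 ⊕ K) ⊕ (M2 ⊕ K) = M1 ⊕ M2, so the key drops out. Then M2 = (M1 ⊕ M2) ⊕ M1 over the first 11 bytes.
byte 0: (4a ^ b2) ^ 6b = f8 ^ 6b = 93
byte 1: (a8 ^ 88) ^ 65 = 20 ^ 65 = 45
byte 2: (c3 ^ 29) ^ 72 = ea ^ 72 = 98
byte 3: (95 ^ 51) ^ 6e = c4 ^ 6e = aa
byte 4: (ea ^ 4e) ^ 65 = a4 ^ 65 = c1
byte 5: (02 ^ c6) ^ 6c = c4 ^ 6c = a8
byte 6: (88 ^ 23) ^ 20 = ab ^ 20 = 8b
byte 7: (4b ^ 40) ^ 74 = 0b ^ 74 = 7f
byte 8: (b8 ^ 21) ^ 6f = 99 ^ 6f = f6
byte 9: (d7 ^ e4) ^ 6b = 33 ^ 6b = 58
byte 10: (16 ^ 01) ^ 65 = 17 ^ 65 = 72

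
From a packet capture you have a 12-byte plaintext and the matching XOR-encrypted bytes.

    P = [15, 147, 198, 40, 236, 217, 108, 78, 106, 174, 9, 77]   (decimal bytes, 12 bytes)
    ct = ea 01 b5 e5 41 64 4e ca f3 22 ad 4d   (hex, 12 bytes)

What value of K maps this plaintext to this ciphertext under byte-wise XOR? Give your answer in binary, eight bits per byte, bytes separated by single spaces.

Since ct = P ⊕ K, XORing both sides with P gives K = P ⊕ ct.
0f XOR ea = e5
93 XOR 01 = 92
c6 XOR b5 = 73
28 XOR e5 = cd
ec XOR 41 = ad
d9 XOR 64 = bd
6c XOR 4e = 22
4e XOR ca = 84
6a XOR f3 = 99
ae XOR 22 = 8c
09 XOR ad = a4
4d XOR 4d = 00

11100101 10010010 01110011 11001101 10101101 10111101 00100010 10000100 10011001 10001100 10100100 00000000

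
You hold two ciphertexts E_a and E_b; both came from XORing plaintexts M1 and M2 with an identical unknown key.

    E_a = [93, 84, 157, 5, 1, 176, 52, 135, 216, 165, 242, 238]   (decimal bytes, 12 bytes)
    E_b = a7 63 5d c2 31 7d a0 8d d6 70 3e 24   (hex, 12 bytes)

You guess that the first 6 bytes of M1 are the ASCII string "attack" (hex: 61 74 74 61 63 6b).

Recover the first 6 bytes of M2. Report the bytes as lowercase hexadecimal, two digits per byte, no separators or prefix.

First, E_a ⊕ E_b = (M1 ⊕ K) ⊕ (M2 ⊕ K) = M1 ⊕ M2, so the key drops out. Then M2 = (M1 ⊕ M2) ⊕ M1 over the first 6 bytes.
byte 0: (5d ⊕ a7) ⊕ 61 = fa ⊕ 61 = 9b
byte 1: (54 ⊕ 63) ⊕ 74 = 37 ⊕ 74 = 43
byte 2: (9d ⊕ 5d) ⊕ 74 = c0 ⊕ 74 = b4
byte 3: (05 ⊕ c2) ⊕ 61 = c7 ⊕ 61 = a6
byte 4: (01 ⊕ 31) ⊕ 63 = 30 ⊕ 63 = 53
byte 5: (b0 ⊕ 7d) ⊕ 6b = cd ⊕ 6b = a6

9b43b4a653a6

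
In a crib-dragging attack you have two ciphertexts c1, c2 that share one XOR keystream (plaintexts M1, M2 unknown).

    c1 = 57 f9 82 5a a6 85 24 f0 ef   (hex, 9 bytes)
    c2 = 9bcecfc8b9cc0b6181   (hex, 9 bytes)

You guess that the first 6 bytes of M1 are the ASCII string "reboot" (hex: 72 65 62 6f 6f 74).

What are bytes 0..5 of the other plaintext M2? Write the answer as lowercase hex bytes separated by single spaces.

be 52 2f fd 70 3d

First, c1 ⊕ c2 = (M1 ⊕ K) ⊕ (M2 ⊕ K) = M1 ⊕ M2, so the key drops out. Then M2 = (M1 ⊕ M2) ⊕ M1 over the first 6 bytes.
byte 0: (57 ^ 9b) ^ 72 = cc ^ 72 = be
byte 1: (f9 ^ ce) ^ 65 = 37 ^ 65 = 52
byte 2: (82 ^ cf) ^ 62 = 4d ^ 62 = 2f
byte 3: (5a ^ c8) ^ 6f = 92 ^ 6f = fd
byte 4: (a6 ^ b9) ^ 6f = 1f ^ 6f = 70
byte 5: (85 ^ cc) ^ 74 = 49 ^ 74 = 3d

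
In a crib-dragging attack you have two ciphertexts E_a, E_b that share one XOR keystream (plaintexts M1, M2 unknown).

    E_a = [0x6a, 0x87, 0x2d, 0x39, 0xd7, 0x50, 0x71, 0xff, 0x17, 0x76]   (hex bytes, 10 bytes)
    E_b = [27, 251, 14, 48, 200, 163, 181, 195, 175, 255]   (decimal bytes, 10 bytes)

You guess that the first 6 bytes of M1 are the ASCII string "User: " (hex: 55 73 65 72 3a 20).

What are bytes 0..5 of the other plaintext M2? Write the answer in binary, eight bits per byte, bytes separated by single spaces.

First, E_a ⊕ E_b = (M1 ⊕ K) ⊕ (M2 ⊕ K) = M1 ⊕ M2, so the key drops out. Then M2 = (M1 ⊕ M2) ⊕ M1 over the first 6 bytes.
byte 0: (6a ^ 1b) ^ 55 = 71 ^ 55 = 24
byte 1: (87 ^ fb) ^ 73 = 7c ^ 73 = 0f
byte 2: (2d ^ 0e) ^ 65 = 23 ^ 65 = 46
byte 3: (39 ^ 30) ^ 72 = 09 ^ 72 = 7b
byte 4: (d7 ^ c8) ^ 3a = 1f ^ 3a = 25
byte 5: (50 ^ a3) ^ 20 = f3 ^ 20 = d3

00100100 00001111 01000110 01111011 00100101 11010011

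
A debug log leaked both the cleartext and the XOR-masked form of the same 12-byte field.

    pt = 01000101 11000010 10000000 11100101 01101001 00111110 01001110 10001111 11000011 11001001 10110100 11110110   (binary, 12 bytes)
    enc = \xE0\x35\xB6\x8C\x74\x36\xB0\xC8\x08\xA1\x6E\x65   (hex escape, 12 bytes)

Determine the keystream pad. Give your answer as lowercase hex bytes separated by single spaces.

a5 f7 36 69 1d 08 fe 47 cb 68 da 93

Since enc = pt ⊕ pad, XORing both sides with pt gives pad = pt ⊕ enc.
01000101 XOR 11100000 = 10100101
11000010 XOR 00110101 = 11110111
10000000 XOR 10110110 = 00110110
11100101 XOR 10001100 = 01101001
01101001 XOR 01110100 = 00011101
00111110 XOR 00110110 = 00001000
01001110 XOR 10110000 = 11111110
10001111 XOR 11001000 = 01000111
11000011 XOR 00001000 = 11001011
11001001 XOR 10100001 = 01101000
10110100 XOR 01101110 = 11011010
11110110 XOR 01100101 = 10010011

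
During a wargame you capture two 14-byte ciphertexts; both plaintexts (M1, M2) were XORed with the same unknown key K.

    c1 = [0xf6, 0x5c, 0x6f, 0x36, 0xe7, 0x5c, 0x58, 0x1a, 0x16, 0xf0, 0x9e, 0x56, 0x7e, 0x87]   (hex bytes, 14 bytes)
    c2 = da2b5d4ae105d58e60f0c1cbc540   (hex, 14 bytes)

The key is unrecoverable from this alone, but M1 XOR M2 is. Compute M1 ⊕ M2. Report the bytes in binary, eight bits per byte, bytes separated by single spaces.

c1 ⊕ c2 = (M1 ⊕ K) ⊕ (M2 ⊕ K) = M1 ⊕ M2 — the shared key cancels under XOR.
f6 ⊕ da = 2c
5c ⊕ 2b = 77
6f ⊕ 5d = 32
36 ⊕ 4a = 7c
e7 ⊕ e1 = 06
5c ⊕ 05 = 59
58 ⊕ d5 = 8d
1a ⊕ 8e = 94
16 ⊕ 60 = 76
f0 ⊕ f0 = 00
9e ⊕ c1 = 5f
56 ⊕ cb = 9d
7e ⊕ c5 = bb
87 ⊕ 40 = c7

00101100 01110111 00110010 01111100 00000110 01011001 10001101 10010100 01110110 00000000 01011111 10011101 10111011 11000111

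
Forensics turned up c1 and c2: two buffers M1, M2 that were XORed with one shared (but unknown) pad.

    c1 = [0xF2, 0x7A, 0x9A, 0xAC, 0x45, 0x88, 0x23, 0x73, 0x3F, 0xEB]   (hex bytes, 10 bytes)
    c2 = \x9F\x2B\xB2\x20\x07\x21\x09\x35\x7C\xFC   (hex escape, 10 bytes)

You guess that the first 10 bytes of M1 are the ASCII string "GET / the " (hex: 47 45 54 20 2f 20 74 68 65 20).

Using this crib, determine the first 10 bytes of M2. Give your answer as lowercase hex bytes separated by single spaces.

First, c1 ⊕ c2 = (M1 ⊕ K) ⊕ (M2 ⊕ K) = M1 ⊕ M2, so the key drops out. Then M2 = (M1 ⊕ M2) ⊕ M1 over the first 10 bytes.
byte 0: (f2 XOR 9f) XOR 47 = 6d XOR 47 = 2a
byte 1: (7a XOR 2b) XOR 45 = 51 XOR 45 = 14
byte 2: (9a XOR b2) XOR 54 = 28 XOR 54 = 7c
byte 3: (ac XOR 20) XOR 20 = 8c XOR 20 = ac
byte 4: (45 XOR 07) XOR 2f = 42 XOR 2f = 6d
byte 5: (88 XOR 21) XOR 20 = a9 XOR 20 = 89
byte 6: (23 XOR 09) XOR 74 = 2a XOR 74 = 5e
byte 7: (73 XOR 35) XOR 68 = 46 XOR 68 = 2e
byte 8: (3f XOR 7c) XOR 65 = 43 XOR 65 = 26
byte 9: (eb XOR fc) XOR 20 = 17 XOR 20 = 37

2a 14 7c ac 6d 89 5e 2e 26 37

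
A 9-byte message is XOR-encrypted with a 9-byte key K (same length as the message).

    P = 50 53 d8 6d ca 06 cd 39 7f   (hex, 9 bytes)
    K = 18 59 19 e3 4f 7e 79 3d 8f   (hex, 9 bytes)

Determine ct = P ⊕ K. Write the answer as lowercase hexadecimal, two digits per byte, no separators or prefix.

byte 0:  80 ⊕  24 =  72
byte 1:  83 ⊕  89 =  10
byte 2: 216 ⊕  25 = 193
byte 3: 109 ⊕ 227 = 142
byte 4: 202 ⊕  79 = 133
byte 5:   6 ⊕ 126 = 120
byte 6: 205 ⊕ 121 = 180
byte 7:  57 ⊕  61 =   4
byte 8: 127 ⊕ 143 = 240

480ac18e8578b404f0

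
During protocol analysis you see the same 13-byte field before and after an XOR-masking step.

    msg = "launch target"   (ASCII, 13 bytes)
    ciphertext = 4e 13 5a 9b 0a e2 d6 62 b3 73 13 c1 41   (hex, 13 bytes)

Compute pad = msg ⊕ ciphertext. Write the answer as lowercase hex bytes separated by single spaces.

Since ciphertext = msg ⊕ pad, XORing both sides with msg gives pad = msg ⊕ ciphertext.
6c XOR 4e = 22
61 XOR 13 = 72
75 XOR 5a = 2f
6e XOR 9b = f5
63 XOR 0a = 69
68 XOR e2 = 8a
20 XOR d6 = f6
74 XOR 62 = 16
61 XOR b3 = d2
72 XOR 73 = 01
67 XOR 13 = 74
65 XOR c1 = a4
74 XOR 41 = 35

22 72 2f f5 69 8a f6 16 d2 01 74 a4 35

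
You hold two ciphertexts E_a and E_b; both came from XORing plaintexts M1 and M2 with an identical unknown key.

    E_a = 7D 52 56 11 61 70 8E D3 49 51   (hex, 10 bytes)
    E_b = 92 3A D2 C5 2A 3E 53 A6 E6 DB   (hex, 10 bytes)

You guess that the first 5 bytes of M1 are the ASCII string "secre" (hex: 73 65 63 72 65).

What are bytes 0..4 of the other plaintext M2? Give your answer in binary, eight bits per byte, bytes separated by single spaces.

First, E_a ⊕ E_b = (M1 ⊕ K) ⊕ (M2 ⊕ K) = M1 ⊕ M2, so the key drops out. Then M2 = (M1 ⊕ M2) ⊕ M1 over the first 5 bytes.
byte 0: (7d XOR 92) XOR 73 = ef XOR 73 = 9c
byte 1: (52 XOR 3a) XOR 65 = 68 XOR 65 = 0d
byte 2: (56 XOR d2) XOR 63 = 84 XOR 63 = e7
byte 3: (11 XOR c5) XOR 72 = d4 XOR 72 = a6
byte 4: (61 XOR 2a) XOR 65 = 4b XOR 65 = 2e

10011100 00001101 11100111 10100110 00101110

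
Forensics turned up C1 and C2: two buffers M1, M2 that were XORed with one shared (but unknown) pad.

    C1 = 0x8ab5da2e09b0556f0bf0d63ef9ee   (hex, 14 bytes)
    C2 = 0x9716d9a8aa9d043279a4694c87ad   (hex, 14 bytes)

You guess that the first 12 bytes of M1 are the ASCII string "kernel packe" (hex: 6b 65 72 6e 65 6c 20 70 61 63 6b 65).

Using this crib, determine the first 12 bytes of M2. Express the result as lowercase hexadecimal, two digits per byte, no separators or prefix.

First, C1 ⊕ C2 = (M1 ⊕ K) ⊕ (M2 ⊕ K) = M1 ⊕ M2, so the key drops out. Then M2 = (M1 ⊕ M2) ⊕ M1 over the first 12 bytes.
byte 0: (8a XOR 97) XOR 6b = 1d XOR 6b = 76
byte 1: (b5 XOR 16) XOR 65 = a3 XOR 65 = c6
byte 2: (da XOR d9) XOR 72 = 03 XOR 72 = 71
byte 3: (2e XOR a8) XOR 6e = 86 XOR 6e = e8
byte 4: (09 XOR aa) XOR 65 = a3 XOR 65 = c6
byte 5: (b0 XOR 9d) XOR 6c = 2d XOR 6c = 41
byte 6: (55 XOR 04) XOR 20 = 51 XOR 20 = 71
byte 7: (6f XOR 32) XOR 70 = 5d XOR 70 = 2d
byte 8: (0b XOR 79) XOR 61 = 72 XOR 61 = 13
byte 9: (f0 XOR a4) XOR 63 = 54 XOR 63 = 37
byte 10: (d6 XOR 69) XOR 6b = bf XOR 6b = d4
byte 11: (3e XOR 4c) XOR 65 = 72 XOR 65 = 17

76c671e8c641712d1337d417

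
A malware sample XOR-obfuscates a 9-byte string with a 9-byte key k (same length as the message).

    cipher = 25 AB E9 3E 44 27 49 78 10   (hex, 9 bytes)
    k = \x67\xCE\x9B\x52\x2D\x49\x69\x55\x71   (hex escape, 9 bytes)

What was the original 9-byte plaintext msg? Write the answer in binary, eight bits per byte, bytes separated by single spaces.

XOR is its own inverse, so applying the key byte-wise gives the result directly.
byte 0:  37 xor 103 =  66
byte 1: 171 xor 206 = 101
byte 2: 233 xor 155 = 114
byte 3:  62 xor  82 = 108
byte 4:  68 xor  45 = 105
byte 5:  39 xor  73 = 110
byte 6:  73 xor 105 =  32
byte 7: 120 xor  85 =  45
byte 8:  16 xor 113 =  97

01000010 01100101 01110010 01101100 01101001 01101110 00100000 00101101 01100001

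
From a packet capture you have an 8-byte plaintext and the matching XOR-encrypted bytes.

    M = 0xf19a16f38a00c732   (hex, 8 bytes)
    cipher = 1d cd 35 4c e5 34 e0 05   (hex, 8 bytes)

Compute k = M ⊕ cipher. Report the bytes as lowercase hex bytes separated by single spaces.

Since cipher = M ⊕ k, XORing both sides with M gives k = M ⊕ cipher.
byte 0: 241 xor  29 = 236
byte 1: 154 xor 205 =  87
byte 2:  22 xor  53 =  35
byte 3: 243 xor  76 = 191
byte 4: 138 xor 229 = 111
byte 5:   0 xor  52 =  52
byte 6: 199 xor 224 =  39
byte 7:  50 xor   5 =  55

ec 57 23 bf 6f 34 27 37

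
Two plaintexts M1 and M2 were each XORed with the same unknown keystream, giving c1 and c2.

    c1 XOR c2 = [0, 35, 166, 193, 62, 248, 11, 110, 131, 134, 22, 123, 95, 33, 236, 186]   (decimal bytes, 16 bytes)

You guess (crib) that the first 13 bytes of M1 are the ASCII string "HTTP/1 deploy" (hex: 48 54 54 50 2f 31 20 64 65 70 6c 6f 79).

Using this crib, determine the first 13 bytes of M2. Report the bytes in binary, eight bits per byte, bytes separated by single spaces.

Since c1 ⊕ c2 = M1 ⊕ M2, XORing with the guessed M1 bytes yields the corresponding M2 bytes: M2 = (c1 ⊕ c2) ⊕ M1.
00 ^ 48 = 48
23 ^ 54 = 77
a6 ^ 54 = f2
c1 ^ 50 = 91
3e ^ 2f = 11
f8 ^ 31 = c9
0b ^ 20 = 2b
6e ^ 64 = 0a
83 ^ 65 = e6
86 ^ 70 = f6
16 ^ 6c = 7a
7b ^ 6f = 14
5f ^ 79 = 26

01001000 01110111 11110010 10010001 00010001 11001001 00101011 00001010 11100110 11110110 01111010 00010100 00100110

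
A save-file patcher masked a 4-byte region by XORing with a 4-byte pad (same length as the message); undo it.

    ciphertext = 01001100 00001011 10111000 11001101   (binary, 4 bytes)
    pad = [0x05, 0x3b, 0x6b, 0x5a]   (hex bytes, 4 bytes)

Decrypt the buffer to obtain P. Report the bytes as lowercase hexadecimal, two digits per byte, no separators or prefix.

4930d397

4c ^ 05 = 49
0b ^ 3b = 30
b8 ^ 6b = d3
cd ^ 5a = 97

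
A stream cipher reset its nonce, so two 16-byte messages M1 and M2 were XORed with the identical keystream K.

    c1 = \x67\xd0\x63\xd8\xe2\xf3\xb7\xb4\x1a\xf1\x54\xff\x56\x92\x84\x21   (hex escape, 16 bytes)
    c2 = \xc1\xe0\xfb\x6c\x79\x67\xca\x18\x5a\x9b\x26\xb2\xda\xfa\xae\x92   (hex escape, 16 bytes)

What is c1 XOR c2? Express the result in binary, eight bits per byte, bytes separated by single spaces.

10100110 00110000 10011000 10110100 10011011 10010100 01111101 10101100 01000000 01101010 01110010 01001101 10001100 01101000 00101010 10110011

c1 ⊕ c2 = (M1 ⊕ K) ⊕ (M2 ⊕ K) = M1 ⊕ M2 — the shared key cancels under XOR.
67 ^ c1 = a6
d0 ^ e0 = 30
63 ^ fb = 98
d8 ^ 6c = b4
e2 ^ 79 = 9b
f3 ^ 67 = 94
b7 ^ ca = 7d
b4 ^ 18 = ac
1a ^ 5a = 40
f1 ^ 9b = 6a
54 ^ 26 = 72
ff ^ b2 = 4d
56 ^ da = 8c
92 ^ fa = 68
84 ^ ae = 2a
21 ^ 92 = b3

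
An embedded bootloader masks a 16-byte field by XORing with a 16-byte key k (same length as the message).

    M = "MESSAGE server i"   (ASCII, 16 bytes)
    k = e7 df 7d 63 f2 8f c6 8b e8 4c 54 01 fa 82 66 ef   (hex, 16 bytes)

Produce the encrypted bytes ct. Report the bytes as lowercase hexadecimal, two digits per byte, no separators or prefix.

byte 0: 4d XOR e7 = aa
byte 1: 45 XOR df = 9a
byte 2: 53 XOR 7d = 2e
byte 3: 53 XOR 63 = 30
byte 4: 41 XOR f2 = b3
byte 5: 47 XOR 8f = c8
byte 6: 45 XOR c6 = 83
byte 7: 20 XOR 8b = ab
byte 8: 73 XOR e8 = 9b
byte 9: 65 XOR 4c = 29
byte 10: 72 XOR 54 = 26
byte 11: 76 XOR 01 = 77
byte 12: 65 XOR fa = 9f
byte 13: 72 XOR 82 = f0
byte 14: 20 XOR 66 = 46
byte 15: 69 XOR ef = 86

aa9a2e30b3c883ab9b2926779ff04686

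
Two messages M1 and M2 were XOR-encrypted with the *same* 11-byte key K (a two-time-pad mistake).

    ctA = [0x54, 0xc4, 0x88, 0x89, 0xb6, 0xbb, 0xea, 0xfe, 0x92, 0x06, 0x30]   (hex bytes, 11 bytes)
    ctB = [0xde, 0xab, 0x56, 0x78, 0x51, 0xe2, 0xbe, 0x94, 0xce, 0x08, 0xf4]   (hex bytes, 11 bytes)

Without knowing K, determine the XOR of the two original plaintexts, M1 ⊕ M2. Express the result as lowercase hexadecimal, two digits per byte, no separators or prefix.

8a6fdef1e759546a5c0ec4

ctA ⊕ ctB = (M1 ⊕ K) ⊕ (M2 ⊕ K) = M1 ⊕ M2 — the shared key cancels under XOR.
54 ^ de = 8a
c4 ^ ab = 6f
88 ^ 56 = de
89 ^ 78 = f1
b6 ^ 51 = e7
bb ^ e2 = 59
ea ^ be = 54
fe ^ 94 = 6a
92 ^ ce = 5c
06 ^ 08 = 0e
30 ^ f4 = c4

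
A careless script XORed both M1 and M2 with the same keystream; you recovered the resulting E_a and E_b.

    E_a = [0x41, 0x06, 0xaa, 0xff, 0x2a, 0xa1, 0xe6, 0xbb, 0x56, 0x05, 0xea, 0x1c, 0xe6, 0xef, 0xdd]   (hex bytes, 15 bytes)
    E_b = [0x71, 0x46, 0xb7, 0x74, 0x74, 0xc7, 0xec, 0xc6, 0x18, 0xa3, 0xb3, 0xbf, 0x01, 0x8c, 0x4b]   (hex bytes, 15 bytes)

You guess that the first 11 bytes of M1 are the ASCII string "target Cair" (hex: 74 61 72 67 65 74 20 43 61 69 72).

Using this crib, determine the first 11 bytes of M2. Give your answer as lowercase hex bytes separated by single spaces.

First, E_a ⊕ E_b = (M1 ⊕ K) ⊕ (M2 ⊕ K) = M1 ⊕ M2, so the key drops out. Then M2 = (M1 ⊕ M2) ⊕ M1 over the first 11 bytes.
byte 0: (41 ^ 71) ^ 74 = 30 ^ 74 = 44
byte 1: (06 ^ 46) ^ 61 = 40 ^ 61 = 21
byte 2: (aa ^ b7) ^ 72 = 1d ^ 72 = 6f
byte 3: (ff ^ 74) ^ 67 = 8b ^ 67 = ec
byte 4: (2a ^ 74) ^ 65 = 5e ^ 65 = 3b
byte 5: (a1 ^ c7) ^ 74 = 66 ^ 74 = 12
byte 6: (e6 ^ ec) ^ 20 = 0a ^ 20 = 2a
byte 7: (bb ^ c6) ^ 43 = 7d ^ 43 = 3e
byte 8: (56 ^ 18) ^ 61 = 4e ^ 61 = 2f
byte 9: (05 ^ a3) ^ 69 = a6 ^ 69 = cf
byte 10: (ea ^ b3) ^ 72 = 59 ^ 72 = 2b

44 21 6f ec 3b 12 2a 3e 2f cf 2b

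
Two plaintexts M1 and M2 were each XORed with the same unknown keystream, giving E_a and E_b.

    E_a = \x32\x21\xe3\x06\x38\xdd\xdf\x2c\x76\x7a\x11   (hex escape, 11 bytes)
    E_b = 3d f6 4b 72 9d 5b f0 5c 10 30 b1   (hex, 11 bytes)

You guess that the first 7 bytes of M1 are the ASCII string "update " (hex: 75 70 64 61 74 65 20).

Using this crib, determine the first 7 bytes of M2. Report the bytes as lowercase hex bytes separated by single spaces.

First, E_a ⊕ E_b = (M1 ⊕ K) ⊕ (M2 ⊕ K) = M1 ⊕ M2, so the key drops out. Then M2 = (M1 ⊕ M2) ⊕ M1 over the first 7 bytes.
byte 0: (32 xor 3d) xor 75 = 0f xor 75 = 7a
byte 1: (21 xor f6) xor 70 = d7 xor 70 = a7
byte 2: (e3 xor 4b) xor 64 = a8 xor 64 = cc
byte 3: (06 xor 72) xor 61 = 74 xor 61 = 15
byte 4: (38 xor 9d) xor 74 = a5 xor 74 = d1
byte 5: (dd xor 5b) xor 65 = 86 xor 65 = e3
byte 6: (df xor f0) xor 20 = 2f xor 20 = 0f

7a a7 cc 15 d1 e3 0f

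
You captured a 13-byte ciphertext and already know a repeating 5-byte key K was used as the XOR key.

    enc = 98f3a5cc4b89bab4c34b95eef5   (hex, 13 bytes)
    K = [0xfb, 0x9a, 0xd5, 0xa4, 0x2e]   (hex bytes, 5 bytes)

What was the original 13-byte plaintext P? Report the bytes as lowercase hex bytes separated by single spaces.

The 5-byte key repeats, so the effective keystream is fb 9a d5 a4 2e fb 9a d5 a4 2e fb 9a d5.
byte 0: 98 ⊕ fb = 63
byte 1: f3 ⊕ 9a = 69
byte 2: a5 ⊕ d5 = 70
byte 3: cc ⊕ a4 = 68
byte 4: 4b ⊕ 2e = 65
byte 5: 89 ⊕ fb = 72
byte 6: ba ⊕ 9a = 20
byte 7: b4 ⊕ d5 = 61
byte 8: c3 ⊕ a4 = 67
byte 9: 4b ⊕ 2e = 65
byte 10: 95 ⊕ fb = 6e
byte 11: ee ⊕ 9a = 74
byte 12: f5 ⊕ d5 = 20

63 69 70 68 65 72 20 61 67 65 6e 74 20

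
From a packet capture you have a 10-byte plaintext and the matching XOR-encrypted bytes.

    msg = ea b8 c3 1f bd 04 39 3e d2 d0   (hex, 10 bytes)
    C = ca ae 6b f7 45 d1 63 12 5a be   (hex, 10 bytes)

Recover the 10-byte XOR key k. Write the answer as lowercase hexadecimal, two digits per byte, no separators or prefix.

2016a8e8f8d55a2c886e

Since C = msg ⊕ k, XORing both sides with msg gives k = msg ⊕ C.
byte 0: ea xor ca = 20
byte 1: b8 xor ae = 16
byte 2: c3 xor 6b = a8
byte 3: 1f xor f7 = e8
byte 4: bd xor 45 = f8
byte 5: 04 xor d1 = d5
byte 6: 39 xor 63 = 5a
byte 7: 3e xor 12 = 2c
byte 8: d2 xor 5a = 88
byte 9: d0 xor be = 6e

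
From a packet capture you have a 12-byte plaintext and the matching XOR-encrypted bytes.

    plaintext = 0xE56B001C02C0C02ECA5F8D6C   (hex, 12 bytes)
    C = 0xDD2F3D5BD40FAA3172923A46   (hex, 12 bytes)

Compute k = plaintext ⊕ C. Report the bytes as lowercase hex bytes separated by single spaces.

38 44 3d 47 d6 cf 6a 1f b8 cd b7 2a

Since C = plaintext ⊕ k, XORing both sides with plaintext gives k = plaintext ⊕ C.
11100101 xor 11011101 = 00111000
01101011 xor 00101111 = 01000100
00000000 xor 00111101 = 00111101
00011100 xor 01011011 = 01000111
00000010 xor 11010100 = 11010110
11000000 xor 00001111 = 11001111
11000000 xor 10101010 = 01101010
00101110 xor 00110001 = 00011111
11001010 xor 01110010 = 10111000
01011111 xor 10010010 = 11001101
10001101 xor 00111010 = 10110111
01101100 xor 01000110 = 00101010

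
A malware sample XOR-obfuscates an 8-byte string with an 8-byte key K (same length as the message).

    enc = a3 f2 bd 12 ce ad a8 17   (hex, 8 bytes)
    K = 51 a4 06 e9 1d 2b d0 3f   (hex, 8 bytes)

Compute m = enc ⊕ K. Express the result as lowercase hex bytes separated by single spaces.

f2 56 bb fb d3 86 78 28

XOR is its own inverse, so applying the key byte-wise gives the result directly.
byte 0: a3 XOR 51 = f2
byte 1: f2 XOR a4 = 56
byte 2: bd XOR 06 = bb
byte 3: 12 XOR e9 = fb
byte 4: ce XOR 1d = d3
byte 5: ad XOR 2b = 86
byte 6: a8 XOR d0 = 78
byte 7: 17 XOR 3f = 28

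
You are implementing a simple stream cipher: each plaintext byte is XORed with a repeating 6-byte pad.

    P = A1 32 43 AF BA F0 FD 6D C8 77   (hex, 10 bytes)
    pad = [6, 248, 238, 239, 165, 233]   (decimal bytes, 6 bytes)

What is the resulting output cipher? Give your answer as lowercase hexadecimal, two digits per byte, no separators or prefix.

a7caad401f19fb952698

The 6-byte key repeats, so the effective keystream is 06 f8 ee ef a5 e9 06 f8 ee ef.
byte 0: a1 xor 06 = a7
byte 1: 32 xor f8 = ca
byte 2: 43 xor ee = ad
byte 3: af xor ef = 40
byte 4: ba xor a5 = 1f
byte 5: f0 xor e9 = 19
byte 6: fd xor 06 = fb
byte 7: 6d xor f8 = 95
byte 8: c8 xor ee = 26
byte 9: 77 xor ef = 98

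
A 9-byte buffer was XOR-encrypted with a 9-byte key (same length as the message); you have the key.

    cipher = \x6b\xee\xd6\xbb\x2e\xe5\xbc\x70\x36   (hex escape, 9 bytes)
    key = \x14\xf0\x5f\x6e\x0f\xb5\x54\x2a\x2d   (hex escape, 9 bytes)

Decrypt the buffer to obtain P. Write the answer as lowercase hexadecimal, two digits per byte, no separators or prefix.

XOR is its own inverse, so applying the key byte-wise gives the result directly.
byte 0: 107 ⊕  20 = 127
byte 1: 238 ⊕ 240 =  30
byte 2: 214 ⊕  95 = 137
byte 3: 187 ⊕ 110 = 213
byte 4:  46 ⊕  15 =  33
byte 5: 229 ⊕ 181 =  80
byte 6: 188 ⊕  84 = 232
byte 7: 112 ⊕  42 =  90
byte 8:  54 ⊕  45 =  27

7f1e89d52150e85a1b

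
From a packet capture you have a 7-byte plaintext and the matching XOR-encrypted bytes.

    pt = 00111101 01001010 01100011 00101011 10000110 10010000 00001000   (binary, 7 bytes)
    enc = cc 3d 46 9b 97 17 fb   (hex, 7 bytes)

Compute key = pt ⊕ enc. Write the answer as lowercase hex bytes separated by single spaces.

f1 77 25 b0 11 87 f3

Since enc = pt ⊕ key, XORing both sides with pt gives key = pt ⊕ enc.
byte 0: 00111101 ⊕ 11001100 = 11110001
byte 1: 01001010 ⊕ 00111101 = 01110111
byte 2: 01100011 ⊕ 01000110 = 00100101
byte 3: 00101011 ⊕ 10011011 = 10110000
byte 4: 10000110 ⊕ 10010111 = 00010001
byte 5: 10010000 ⊕ 00010111 = 10000111
byte 6: 00001000 ⊕ 11111011 = 11110011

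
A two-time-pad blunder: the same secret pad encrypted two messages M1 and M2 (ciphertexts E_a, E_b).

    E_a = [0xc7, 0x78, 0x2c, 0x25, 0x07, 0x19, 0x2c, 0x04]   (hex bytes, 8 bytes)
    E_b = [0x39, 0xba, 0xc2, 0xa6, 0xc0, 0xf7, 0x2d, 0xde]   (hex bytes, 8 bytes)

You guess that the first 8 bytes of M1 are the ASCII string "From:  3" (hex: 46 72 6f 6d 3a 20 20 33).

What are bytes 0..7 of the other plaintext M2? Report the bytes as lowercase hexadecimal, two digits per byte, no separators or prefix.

First, E_a ⊕ E_b = (M1 ⊕ K) ⊕ (M2 ⊕ K) = M1 ⊕ M2, so the key drops out. Then M2 = (M1 ⊕ M2) ⊕ M1 over the first 8 bytes.
byte 0: (c7 XOR 39) XOR 46 = fe XOR 46 = b8
byte 1: (78 XOR ba) XOR 72 = c2 XOR 72 = b0
byte 2: (2c XOR c2) XOR 6f = ee XOR 6f = 81
byte 3: (25 XOR a6) XOR 6d = 83 XOR 6d = ee
byte 4: (07 XOR c0) XOR 3a = c7 XOR 3a = fd
byte 5: (19 XOR f7) XOR 20 = ee XOR 20 = ce
byte 6: (2c XOR 2d) XOR 20 = 01 XOR 20 = 21
byte 7: (04 XOR de) XOR 33 = da XOR 33 = e9

b8b081eefdce21e9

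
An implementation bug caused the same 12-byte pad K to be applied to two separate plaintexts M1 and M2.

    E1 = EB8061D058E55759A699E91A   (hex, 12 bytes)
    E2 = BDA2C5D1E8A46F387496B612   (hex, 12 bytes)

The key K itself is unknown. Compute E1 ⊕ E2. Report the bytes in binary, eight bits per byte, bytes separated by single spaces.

E1 ⊕ E2 = (M1 ⊕ K) ⊕ (M2 ⊕ K) = M1 ⊕ M2 — the shared key cancels under XOR.
byte 0: eb ^ bd = 56
byte 1: 80 ^ a2 = 22
byte 2: 61 ^ c5 = a4
byte 3: d0 ^ d1 = 01
byte 4: 58 ^ e8 = b0
byte 5: e5 ^ a4 = 41
byte 6: 57 ^ 6f = 38
byte 7: 59 ^ 38 = 61
byte 8: a6 ^ 74 = d2
byte 9: 99 ^ 96 = 0f
byte 10: e9 ^ b6 = 5f
byte 11: 1a ^ 12 = 08

01010110 00100010 10100100 00000001 10110000 01000001 00111000 01100001 11010010 00001111 01011111 00001000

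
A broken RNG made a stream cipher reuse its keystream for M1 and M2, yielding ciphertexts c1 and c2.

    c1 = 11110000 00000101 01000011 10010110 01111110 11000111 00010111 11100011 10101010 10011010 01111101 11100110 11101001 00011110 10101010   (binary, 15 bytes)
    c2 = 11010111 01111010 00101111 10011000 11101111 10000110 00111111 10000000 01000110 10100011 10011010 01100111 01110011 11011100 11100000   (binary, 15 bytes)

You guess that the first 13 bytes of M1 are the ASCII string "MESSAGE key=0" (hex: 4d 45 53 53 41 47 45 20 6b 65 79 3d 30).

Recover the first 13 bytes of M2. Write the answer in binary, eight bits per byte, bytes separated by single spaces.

01101010 00111010 00111111 01011101 11010000 00000110 01101101 01000011 10000111 01011100 10011110 10111100 10101010

First, c1 ⊕ c2 = (M1 ⊕ K) ⊕ (M2 ⊕ K) = M1 ⊕ M2, so the key drops out. Then M2 = (M1 ⊕ M2) ⊕ M1 over the first 13 bytes.
byte 0: (f0 ⊕ d7) ⊕ 4d = 27 ⊕ 4d = 6a
byte 1: (05 ⊕ 7a) ⊕ 45 = 7f ⊕ 45 = 3a
byte 2: (43 ⊕ 2f) ⊕ 53 = 6c ⊕ 53 = 3f
byte 3: (96 ⊕ 98) ⊕ 53 = 0e ⊕ 53 = 5d
byte 4: (7e ⊕ ef) ⊕ 41 = 91 ⊕ 41 = d0
byte 5: (c7 ⊕ 86) ⊕ 47 = 41 ⊕ 47 = 06
byte 6: (17 ⊕ 3f) ⊕ 45 = 28 ⊕ 45 = 6d
byte 7: (e3 ⊕ 80) ⊕ 20 = 63 ⊕ 20 = 43
byte 8: (aa ⊕ 46) ⊕ 6b = ec ⊕ 6b = 87
byte 9: (9a ⊕ a3) ⊕ 65 = 39 ⊕ 65 = 5c
byte 10: (7d ⊕ 9a) ⊕ 79 = e7 ⊕ 79 = 9e
byte 11: (e6 ⊕ 67) ⊕ 3d = 81 ⊕ 3d = bc
byte 12: (e9 ⊕ 73) ⊕ 30 = 9a ⊕ 30 = aa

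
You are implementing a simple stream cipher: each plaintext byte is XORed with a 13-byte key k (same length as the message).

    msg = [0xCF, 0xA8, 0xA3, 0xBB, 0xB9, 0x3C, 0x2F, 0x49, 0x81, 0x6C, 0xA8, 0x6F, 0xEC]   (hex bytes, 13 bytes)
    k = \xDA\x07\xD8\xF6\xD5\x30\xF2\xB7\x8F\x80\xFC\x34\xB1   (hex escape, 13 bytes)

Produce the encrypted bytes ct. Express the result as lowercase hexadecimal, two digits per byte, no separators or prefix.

15af7b4d6c0cddfe0eec545b5d

XOR is its own inverse, so applying the key byte-wise gives the result directly.
cf XOR da = 15
a8 XOR 07 = af
a3 XOR d8 = 7b
bb XOR f6 = 4d
b9 XOR d5 = 6c
3c XOR 30 = 0c
2f XOR f2 = dd
49 XOR b7 = fe
81 XOR 8f = 0e
6c XOR 80 = ec
a8 XOR fc = 54
6f XOR 34 = 5b
ec XOR b1 = 5d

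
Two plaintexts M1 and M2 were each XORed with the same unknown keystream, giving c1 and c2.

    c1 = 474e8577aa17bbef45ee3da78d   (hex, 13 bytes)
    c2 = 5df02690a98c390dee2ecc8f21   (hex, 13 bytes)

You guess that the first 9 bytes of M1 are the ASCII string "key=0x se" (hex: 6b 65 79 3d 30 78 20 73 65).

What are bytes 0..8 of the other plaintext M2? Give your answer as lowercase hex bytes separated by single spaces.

First, c1 ⊕ c2 = (M1 ⊕ K) ⊕ (M2 ⊕ K) = M1 ⊕ M2, so the key drops out. Then M2 = (M1 ⊕ M2) ⊕ M1 over the first 9 bytes.
byte 0: (47 ^ 5d) ^ 6b = 1a ^ 6b = 71
byte 1: (4e ^ f0) ^ 65 = be ^ 65 = db
byte 2: (85 ^ 26) ^ 79 = a3 ^ 79 = da
byte 3: (77 ^ 90) ^ 3d = e7 ^ 3d = da
byte 4: (aa ^ a9) ^ 30 = 03 ^ 30 = 33
byte 5: (17 ^ 8c) ^ 78 = 9b ^ 78 = e3
byte 6: (bb ^ 39) ^ 20 = 82 ^ 20 = a2
byte 7: (ef ^ 0d) ^ 73 = e2 ^ 73 = 91
byte 8: (45 ^ ee) ^ 65 = ab ^ 65 = ce

71 db da da 33 e3 a2 91 ce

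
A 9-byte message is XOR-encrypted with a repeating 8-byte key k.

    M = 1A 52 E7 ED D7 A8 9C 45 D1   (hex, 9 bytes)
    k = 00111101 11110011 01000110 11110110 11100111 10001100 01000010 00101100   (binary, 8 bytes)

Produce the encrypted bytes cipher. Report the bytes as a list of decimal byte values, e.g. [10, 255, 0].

The 8-byte key repeats, so the effective keystream is 3d f3 46 f6 e7 8c 42 2c 3d.
byte 0:  26 ⊕  61 =  39
byte 1:  82 ⊕ 243 = 161
byte 2: 231 ⊕  70 = 161
byte 3: 237 ⊕ 246 =  27
byte 4: 215 ⊕ 231 =  48
byte 5: 168 ⊕ 140 =  36
byte 6: 156 ⊕  66 = 222
byte 7:  69 ⊕  44 = 105
byte 8: 209 ⊕  61 = 236

[39, 161, 161, 27, 48, 36, 222, 105, 236]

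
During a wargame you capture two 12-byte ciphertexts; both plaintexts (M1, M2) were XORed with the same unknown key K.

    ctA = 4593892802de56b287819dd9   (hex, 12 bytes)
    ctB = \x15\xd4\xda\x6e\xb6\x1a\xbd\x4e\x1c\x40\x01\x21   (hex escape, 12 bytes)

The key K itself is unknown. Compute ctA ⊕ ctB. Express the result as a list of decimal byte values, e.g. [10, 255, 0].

[80, 71, 83, 70, 180, 196, 235, 252, 155, 193, 156, 248]

ctA ⊕ ctB = (M1 ⊕ K) ⊕ (M2 ⊕ K) = M1 ⊕ M2 — the shared key cancels under XOR.
45 ^ 15 = 50
93 ^ d4 = 47
89 ^ da = 53
28 ^ 6e = 46
02 ^ b6 = b4
de ^ 1a = c4
56 ^ bd = eb
b2 ^ 4e = fc
87 ^ 1c = 9b
81 ^ 40 = c1
9d ^ 01 = 9c
d9 ^ 21 = f8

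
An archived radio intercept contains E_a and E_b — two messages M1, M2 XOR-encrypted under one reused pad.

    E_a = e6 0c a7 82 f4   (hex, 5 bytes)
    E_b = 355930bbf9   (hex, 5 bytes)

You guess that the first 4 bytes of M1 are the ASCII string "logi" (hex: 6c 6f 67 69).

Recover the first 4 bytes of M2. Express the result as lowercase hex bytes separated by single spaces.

First, E_a ⊕ E_b = (M1 ⊕ K) ⊕ (M2 ⊕ K) = M1 ⊕ M2, so the key drops out. Then M2 = (M1 ⊕ M2) ⊕ M1 over the first 4 bytes.
byte 0: (e6 XOR 35) XOR 6c = d3 XOR 6c = bf
byte 1: (0c XOR 59) XOR 6f = 55 XOR 6f = 3a
byte 2: (a7 XOR 30) XOR 67 = 97 XOR 67 = f0
byte 3: (82 XOR bb) XOR 69 = 39 XOR 69 = 50

bf 3a f0 50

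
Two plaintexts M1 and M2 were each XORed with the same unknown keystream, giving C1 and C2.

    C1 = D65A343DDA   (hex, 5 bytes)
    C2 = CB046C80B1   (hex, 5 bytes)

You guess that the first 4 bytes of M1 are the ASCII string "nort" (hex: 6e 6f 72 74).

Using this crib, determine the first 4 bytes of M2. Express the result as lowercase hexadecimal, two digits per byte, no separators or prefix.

First, C1 ⊕ C2 = (M1 ⊕ K) ⊕ (M2 ⊕ K) = M1 ⊕ M2, so the key drops out. Then M2 = (M1 ⊕ M2) ⊕ M1 over the first 4 bytes.
byte 0: (d6 XOR cb) XOR 6e = 1d XOR 6e = 73
byte 1: (5a XOR 04) XOR 6f = 5e XOR 6f = 31
byte 2: (34 XOR 6c) XOR 72 = 58 XOR 72 = 2a
byte 3: (3d XOR 80) XOR 74 = bd XOR 74 = c9

73312ac9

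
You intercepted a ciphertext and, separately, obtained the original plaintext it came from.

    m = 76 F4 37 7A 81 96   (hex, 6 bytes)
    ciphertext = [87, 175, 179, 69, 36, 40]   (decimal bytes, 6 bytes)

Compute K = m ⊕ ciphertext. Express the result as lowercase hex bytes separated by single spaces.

21 5b 84 3f a5 be

Since ciphertext = m ⊕ K, XORing both sides with m gives K = m ⊕ ciphertext.
76 XOR 57 = 21
f4 XOR af = 5b
37 XOR b3 = 84
7a XOR 45 = 3f
81 XOR 24 = a5
96 XOR 28 = be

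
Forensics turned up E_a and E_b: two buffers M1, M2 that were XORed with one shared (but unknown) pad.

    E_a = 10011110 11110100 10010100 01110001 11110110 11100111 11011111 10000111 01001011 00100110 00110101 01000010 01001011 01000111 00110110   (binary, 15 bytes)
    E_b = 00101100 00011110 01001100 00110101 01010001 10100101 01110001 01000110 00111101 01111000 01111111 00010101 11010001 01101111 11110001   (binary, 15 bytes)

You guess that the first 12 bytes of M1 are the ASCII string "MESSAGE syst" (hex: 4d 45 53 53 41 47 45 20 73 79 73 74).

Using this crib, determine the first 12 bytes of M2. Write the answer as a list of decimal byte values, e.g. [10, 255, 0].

[255, 175, 139, 23, 230, 5, 235, 225, 5, 39, 57, 35]

First, E_a ⊕ E_b = (M1 ⊕ K) ⊕ (M2 ⊕ K) = M1 ⊕ M2, so the key drops out. Then M2 = (M1 ⊕ M2) ⊕ M1 over the first 12 bytes.
byte 0: (9e xor 2c) xor 4d = b2 xor 4d = ff
byte 1: (f4 xor 1e) xor 45 = ea xor 45 = af
byte 2: (94 xor 4c) xor 53 = d8 xor 53 = 8b
byte 3: (71 xor 35) xor 53 = 44 xor 53 = 17
byte 4: (f6 xor 51) xor 41 = a7 xor 41 = e6
byte 5: (e7 xor a5) xor 47 = 42 xor 47 = 05
byte 6: (df xor 71) xor 45 = ae xor 45 = eb
byte 7: (87 xor 46) xor 20 = c1 xor 20 = e1
byte 8: (4b xor 3d) xor 73 = 76 xor 73 = 05
byte 9: (26 xor 78) xor 79 = 5e xor 79 = 27
byte 10: (35 xor 7f) xor 73 = 4a xor 73 = 39
byte 11: (42 xor 15) xor 74 = 57 xor 74 = 23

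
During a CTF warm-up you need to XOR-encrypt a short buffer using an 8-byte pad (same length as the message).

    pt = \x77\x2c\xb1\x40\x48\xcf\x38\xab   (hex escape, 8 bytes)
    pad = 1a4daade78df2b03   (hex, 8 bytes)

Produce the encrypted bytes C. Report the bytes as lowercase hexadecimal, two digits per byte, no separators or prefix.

01110111 ⊕ 00011010 = 01101101
00101100 ⊕ 01001101 = 01100001
10110001 ⊕ 10101010 = 00011011
01000000 ⊕ 11011110 = 10011110
01001000 ⊕ 01111000 = 00110000
11001111 ⊕ 11011111 = 00010000
00111000 ⊕ 00101011 = 00010011
10101011 ⊕ 00000011 = 10101000

6d611b9e301013a8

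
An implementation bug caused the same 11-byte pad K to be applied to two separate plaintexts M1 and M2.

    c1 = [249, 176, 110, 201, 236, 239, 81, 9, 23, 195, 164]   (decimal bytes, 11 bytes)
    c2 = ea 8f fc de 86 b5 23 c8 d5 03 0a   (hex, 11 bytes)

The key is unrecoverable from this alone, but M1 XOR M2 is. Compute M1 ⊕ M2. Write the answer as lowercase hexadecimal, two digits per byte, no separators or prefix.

c1 ⊕ c2 = (M1 ⊕ K) ⊕ (M2 ⊕ K) = M1 ⊕ M2 — the shared key cancels under XOR.
11111001 ⊕ 11101010 = 00010011
10110000 ⊕ 10001111 = 00111111
01101110 ⊕ 11111100 = 10010010
11001001 ⊕ 11011110 = 00010111
11101100 ⊕ 10000110 = 01101010
11101111 ⊕ 10110101 = 01011010
01010001 ⊕ 00100011 = 01110010
00001001 ⊕ 11001000 = 11000001
00010111 ⊕ 11010101 = 11000010
11000011 ⊕ 00000011 = 11000000
10100100 ⊕ 00001010 = 10101110

133f92176a5a72c1c2c0ae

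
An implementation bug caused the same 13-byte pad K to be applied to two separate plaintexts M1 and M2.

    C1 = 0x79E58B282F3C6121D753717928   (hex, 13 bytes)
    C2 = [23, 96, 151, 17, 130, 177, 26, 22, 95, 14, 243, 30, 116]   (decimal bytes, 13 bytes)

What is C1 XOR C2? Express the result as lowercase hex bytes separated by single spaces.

C1 ⊕ C2 = (M1 ⊕ K) ⊕ (M2 ⊕ K) = M1 ⊕ M2 — the shared key cancels under XOR.
byte 0: 121 ⊕  23 = 110
byte 1: 229 ⊕  96 = 133
byte 2: 139 ⊕ 151 =  28
byte 3:  40 ⊕  17 =  57
byte 4:  47 ⊕ 130 = 173
byte 5:  60 ⊕ 177 = 141
byte 6:  97 ⊕  26 = 123
byte 7:  33 ⊕  22 =  55
byte 8: 215 ⊕  95 = 136
byte 9:  83 ⊕  14 =  93
byte 10: 113 ⊕ 243 = 130
byte 11: 121 ⊕  30 = 103
byte 12:  40 ⊕ 116 =  92

6e 85 1c 39 ad 8d 7b 37 88 5d 82 67 5c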